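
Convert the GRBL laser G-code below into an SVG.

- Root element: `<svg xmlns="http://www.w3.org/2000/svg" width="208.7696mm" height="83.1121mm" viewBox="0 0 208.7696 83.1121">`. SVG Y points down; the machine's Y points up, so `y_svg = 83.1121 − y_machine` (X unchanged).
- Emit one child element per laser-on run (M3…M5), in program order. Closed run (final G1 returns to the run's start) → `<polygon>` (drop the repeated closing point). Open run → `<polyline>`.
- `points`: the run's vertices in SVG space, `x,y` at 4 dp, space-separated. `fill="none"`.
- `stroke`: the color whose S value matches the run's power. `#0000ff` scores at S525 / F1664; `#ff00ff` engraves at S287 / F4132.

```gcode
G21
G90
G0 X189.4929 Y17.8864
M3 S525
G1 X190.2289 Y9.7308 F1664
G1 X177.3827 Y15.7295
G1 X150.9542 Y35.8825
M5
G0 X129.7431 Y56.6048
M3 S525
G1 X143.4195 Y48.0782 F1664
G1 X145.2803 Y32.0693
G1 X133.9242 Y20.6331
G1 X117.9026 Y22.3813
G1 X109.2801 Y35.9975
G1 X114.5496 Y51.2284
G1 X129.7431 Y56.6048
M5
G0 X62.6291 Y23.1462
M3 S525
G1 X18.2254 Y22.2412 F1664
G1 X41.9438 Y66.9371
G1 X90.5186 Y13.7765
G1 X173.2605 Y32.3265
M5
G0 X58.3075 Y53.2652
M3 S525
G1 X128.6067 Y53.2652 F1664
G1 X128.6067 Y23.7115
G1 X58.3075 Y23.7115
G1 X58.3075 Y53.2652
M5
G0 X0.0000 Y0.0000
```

Each laser-on run becomes one SVG element. Flip Y back into SVG space with y_svg = 83.1121 − y_machine. Every run uses S525, so all elements get stroke `#0000ff` (score).

Run 1: The run is open, so emit a `<polyline>` with points (Y-flipped): 189.4929,65.2257 190.2289,73.3813 177.3827,67.3826 150.9542,47.2296.

Run 2: The run returns to its start, so emit a `<polygon>` with points (Y-flipped): 129.7431,26.5073 143.4195,35.0339 145.2803,51.0428 133.9242,62.4790 117.9026,60.7308 109.2801,47.1146 114.5496,31.8837.

Run 3: The run is open, so emit a `<polyline>` with points (Y-flipped): 62.6291,59.9659 18.2254,60.8709 41.9438,16.1750 90.5186,69.3356 173.2605,50.7856.

Run 4: The run returns to its start, so emit a `<polygon>` with points (Y-flipped): 58.3075,29.8469 128.6067,29.8469 128.6067,59.4006 58.3075,59.4006.

<svg xmlns="http://www.w3.org/2000/svg" width="208.7696mm" height="83.1121mm" viewBox="0 0 208.7696 83.1121">
  <polyline points="189.4929,65.2257 190.2289,73.3813 177.3827,67.3826 150.9542,47.2296" fill="none" stroke="#0000ff"/>
  <polygon points="129.7431,26.5073 143.4195,35.0339 145.2803,51.0428 133.9242,62.4790 117.9026,60.7308 109.2801,47.1146 114.5496,31.8837" fill="none" stroke="#0000ff"/>
  <polyline points="62.6291,59.9659 18.2254,60.8709 41.9438,16.1750 90.5186,69.3356 173.2605,50.7856" fill="none" stroke="#0000ff"/>
  <polygon points="58.3075,29.8469 128.6067,29.8469 128.6067,59.4006 58.3075,59.4006" fill="none" stroke="#0000ff"/>
</svg>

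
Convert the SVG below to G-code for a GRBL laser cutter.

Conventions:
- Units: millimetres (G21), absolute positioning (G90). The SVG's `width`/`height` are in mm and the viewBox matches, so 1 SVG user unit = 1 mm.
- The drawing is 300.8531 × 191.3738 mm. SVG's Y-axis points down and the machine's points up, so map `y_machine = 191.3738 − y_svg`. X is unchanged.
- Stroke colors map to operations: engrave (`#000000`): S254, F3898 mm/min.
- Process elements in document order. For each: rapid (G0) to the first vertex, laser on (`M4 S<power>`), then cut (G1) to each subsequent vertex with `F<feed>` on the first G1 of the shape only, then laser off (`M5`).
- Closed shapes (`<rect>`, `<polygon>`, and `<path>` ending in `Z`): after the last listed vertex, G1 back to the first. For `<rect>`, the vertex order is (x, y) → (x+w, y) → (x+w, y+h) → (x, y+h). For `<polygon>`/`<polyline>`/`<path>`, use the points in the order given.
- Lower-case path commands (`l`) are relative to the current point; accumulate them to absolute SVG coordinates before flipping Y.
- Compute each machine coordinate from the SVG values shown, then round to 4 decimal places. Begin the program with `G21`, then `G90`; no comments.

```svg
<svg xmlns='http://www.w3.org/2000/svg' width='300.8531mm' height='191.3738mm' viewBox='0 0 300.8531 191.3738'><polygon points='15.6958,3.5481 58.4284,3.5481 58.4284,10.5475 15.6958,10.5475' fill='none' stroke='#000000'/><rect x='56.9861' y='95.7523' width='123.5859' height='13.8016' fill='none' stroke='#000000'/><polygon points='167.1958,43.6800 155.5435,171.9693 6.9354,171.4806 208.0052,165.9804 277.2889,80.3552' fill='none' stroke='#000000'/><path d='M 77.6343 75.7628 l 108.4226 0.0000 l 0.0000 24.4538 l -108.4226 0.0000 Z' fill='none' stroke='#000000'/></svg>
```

Since the viewBox matches the mm dimensions, user units are millimetres directly. The only transform is the Y-flip y_m = 191.3738 − y_svg.

Shape 1 is a rectangle drawn with `<polygon>`. Its stroke #000000 means engrave at S254, F3898. After flipping Y the toolpath is (15.6958,187.8257) → (58.4284,187.8257) → (58.4284,180.8263) → (15.6958,180.8263) → (15.6958,187.8257), returning to the start.

Shape 2 is a rectangle drawn with `<rect>`. Its stroke #000000 means engrave at S254, F3898. After flipping Y the toolpath is (56.9861,95.6215) → (180.5720,95.6215) → (180.5720,81.8199) → (56.9861,81.8199) → (56.9861,95.6215), returning to the start.

Shape 3 is a closed polygon drawn with `<polygon>`. Its stroke #000000 means engrave at S254, F3898. After flipping Y the toolpath is (167.1958,147.6938) → (155.5435,19.4045) → (6.9354,19.8932) → (208.0052,25.3934) → (277.2889,111.0186) → (167.1958,147.6938), returning to the start.

Shape 4 is a rectangle drawn with `<path>`. Its stroke #000000 means engrave at S254, F3898. After flipping Y the toolpath is (77.6343,115.6110) → (186.0569,115.6110) → (186.0569,91.1572) → (77.6343,91.1572) → (77.6343,115.6110), returning to the start.

G21
G90
G0 X15.6958 Y187.8257
M4 S254
G1 X58.4284 Y187.8257 F3898
G1 X58.4284 Y180.8263
G1 X15.6958 Y180.8263
G1 X15.6958 Y187.8257
M5
G0 X56.9861 Y95.6215
M4 S254
G1 X180.5720 Y95.6215 F3898
G1 X180.5720 Y81.8199
G1 X56.9861 Y81.8199
G1 X56.9861 Y95.6215
M5
G0 X167.1958 Y147.6938
M4 S254
G1 X155.5435 Y19.4045 F3898
G1 X6.9354 Y19.8932
G1 X208.0052 Y25.3934
G1 X277.2889 Y111.0186
G1 X167.1958 Y147.6938
M5
G0 X77.6343 Y115.6110
M4 S254
G1 X186.0569 Y115.6110 F3898
G1 X186.0569 Y91.1572
G1 X77.6343 Y91.1572
G1 X77.6343 Y115.6110
M5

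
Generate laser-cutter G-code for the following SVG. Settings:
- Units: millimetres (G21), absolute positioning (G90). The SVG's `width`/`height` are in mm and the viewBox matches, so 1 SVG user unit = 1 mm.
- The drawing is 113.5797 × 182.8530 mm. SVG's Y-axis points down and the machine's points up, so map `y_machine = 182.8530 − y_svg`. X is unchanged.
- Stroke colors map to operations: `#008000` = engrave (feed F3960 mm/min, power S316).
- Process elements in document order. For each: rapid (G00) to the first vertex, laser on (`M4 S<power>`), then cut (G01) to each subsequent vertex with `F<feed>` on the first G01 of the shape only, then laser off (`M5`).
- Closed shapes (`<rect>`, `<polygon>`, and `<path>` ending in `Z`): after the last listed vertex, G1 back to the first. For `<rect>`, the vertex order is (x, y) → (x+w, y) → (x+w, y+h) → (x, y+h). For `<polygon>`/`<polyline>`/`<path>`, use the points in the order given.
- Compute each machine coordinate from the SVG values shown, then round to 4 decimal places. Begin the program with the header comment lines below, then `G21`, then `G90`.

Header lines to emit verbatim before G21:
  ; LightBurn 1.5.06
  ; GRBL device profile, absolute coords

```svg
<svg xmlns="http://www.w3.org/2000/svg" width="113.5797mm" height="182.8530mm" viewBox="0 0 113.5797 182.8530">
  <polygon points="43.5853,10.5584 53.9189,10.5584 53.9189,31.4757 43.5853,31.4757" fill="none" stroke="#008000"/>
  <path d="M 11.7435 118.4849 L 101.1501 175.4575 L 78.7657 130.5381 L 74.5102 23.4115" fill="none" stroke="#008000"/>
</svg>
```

Since the viewBox matches the mm dimensions, user units are millimetres directly. The only transform is the Y-flip y_m = 182.8530 − y_svg.

Shape 1 is a rectangle drawn with `<polygon>`. Its stroke #008000 means engrave at S316, F3960. After flipping Y the toolpath is (43.5853,172.2946) → (53.9189,172.2946) → (53.9189,151.3773) → (43.5853,151.3773) → (43.5853,172.2946), returning to the start.

Shape 2 is a open polyline drawn with `<path>`. Its stroke #008000 means engrave at S316, F3960. After flipping Y the toolpath is (11.7435,64.3681) → (101.1501,7.3955) → (78.7657,52.3149) → (74.5102,159.4415).

; LightBurn 1.5.06
; GRBL device profile, absolute coords
G21
G90
G00 X43.5853 Y172.2946
M4 S316
G01 X53.9189 Y172.2946 F3960
G01 X53.9189 Y151.3773
G01 X43.5853 Y151.3773
G01 X43.5853 Y172.2946
M5
G00 X11.7435 Y64.3681
M4 S316
G01 X101.1501 Y7.3955 F3960
G01 X78.7657 Y52.3149
G01 X74.5102 Y159.4415
M5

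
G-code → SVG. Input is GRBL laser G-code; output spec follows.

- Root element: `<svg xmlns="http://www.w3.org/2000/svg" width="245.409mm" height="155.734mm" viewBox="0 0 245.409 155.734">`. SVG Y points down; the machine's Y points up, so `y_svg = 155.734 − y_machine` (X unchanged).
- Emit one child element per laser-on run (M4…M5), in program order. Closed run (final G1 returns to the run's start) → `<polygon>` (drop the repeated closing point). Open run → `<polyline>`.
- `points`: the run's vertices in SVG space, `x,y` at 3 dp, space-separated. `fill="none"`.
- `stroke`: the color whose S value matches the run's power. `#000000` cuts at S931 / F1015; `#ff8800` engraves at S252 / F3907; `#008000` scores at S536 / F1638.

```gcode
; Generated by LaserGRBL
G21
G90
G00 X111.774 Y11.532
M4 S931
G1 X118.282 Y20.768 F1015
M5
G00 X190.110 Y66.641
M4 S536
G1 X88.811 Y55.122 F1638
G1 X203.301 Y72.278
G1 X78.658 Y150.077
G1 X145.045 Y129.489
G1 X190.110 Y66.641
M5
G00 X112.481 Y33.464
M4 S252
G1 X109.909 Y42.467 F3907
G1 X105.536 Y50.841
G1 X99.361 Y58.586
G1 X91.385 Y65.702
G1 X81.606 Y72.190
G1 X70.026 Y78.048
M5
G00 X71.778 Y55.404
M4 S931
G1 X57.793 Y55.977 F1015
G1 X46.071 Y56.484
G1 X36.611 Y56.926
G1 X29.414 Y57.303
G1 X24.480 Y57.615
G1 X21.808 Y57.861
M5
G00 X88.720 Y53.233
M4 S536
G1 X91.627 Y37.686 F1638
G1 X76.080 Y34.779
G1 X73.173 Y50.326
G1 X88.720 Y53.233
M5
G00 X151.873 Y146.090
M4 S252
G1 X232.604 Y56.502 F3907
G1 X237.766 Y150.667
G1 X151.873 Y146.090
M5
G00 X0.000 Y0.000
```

Machine Y-up, SVG Y-down with viewBox height 155.734, so y_svg = 155.734 − y_machine; X carries over.

Run 1: the run's S931 means `#000000` (cut). The run is open, so emit a `<polyline>` with points (Y-flipped): 111.774,144.202 118.282,134.966.

Run 2: S536 ⇒ score layer `#008000`. The run returns to its start, so emit a `<polygon>` with points (Y-flipped): 190.110,89.093 88.811,100.612 203.301,83.456 78.658,5.657 145.045,26.245.

Run 3: power S252 maps to stroke `#ff8800` (engrave). The run is open, so emit a `<polyline>` with points (Y-flipped): 112.481,122.270 109.909,113.267 105.536,104.893 99.361,97.148 91.385,90.032 81.606,83.544 70.026,77.686.

Run 4: S931 ⇒ cut layer `#000000`. The run is open, so emit a `<polyline>` with points (Y-flipped): 71.778,100.330 57.793,99.757 46.071,99.250 36.611,98.808 29.414,98.431 24.480,98.119 21.808,97.873.

Run 5: power S536 maps to stroke `#008000` (score). The run returns to its start, so emit a `<polygon>` with points (Y-flipped): 88.720,102.501 91.627,118.048 76.080,120.955 73.173,105.408.

Run 6: power S252 maps to stroke `#ff8800` (engrave). The run returns to its start, so emit a `<polygon>` with points (Y-flipped): 151.873,9.644 232.604,99.232 237.766,5.067.

<svg xmlns="http://www.w3.org/2000/svg" width="245.409mm" height="155.734mm" viewBox="0 0 245.409 155.734">
  <polyline points="111.774,144.202 118.282,134.966" fill="none" stroke="#000000"/>
  <polygon points="190.110,89.093 88.811,100.612 203.301,83.456 78.658,5.657 145.045,26.245" fill="none" stroke="#008000"/>
  <polyline points="112.481,122.270 109.909,113.267 105.536,104.893 99.361,97.148 91.385,90.032 81.606,83.544 70.026,77.686" fill="none" stroke="#ff8800"/>
  <polyline points="71.778,100.330 57.793,99.757 46.071,99.250 36.611,98.808 29.414,98.431 24.480,98.119 21.808,97.873" fill="none" stroke="#000000"/>
  <polygon points="88.720,102.501 91.627,118.048 76.080,120.955 73.173,105.408" fill="none" stroke="#008000"/>
  <polygon points="151.873,9.644 232.604,99.232 237.766,5.067" fill="none" stroke="#ff8800"/>
</svg>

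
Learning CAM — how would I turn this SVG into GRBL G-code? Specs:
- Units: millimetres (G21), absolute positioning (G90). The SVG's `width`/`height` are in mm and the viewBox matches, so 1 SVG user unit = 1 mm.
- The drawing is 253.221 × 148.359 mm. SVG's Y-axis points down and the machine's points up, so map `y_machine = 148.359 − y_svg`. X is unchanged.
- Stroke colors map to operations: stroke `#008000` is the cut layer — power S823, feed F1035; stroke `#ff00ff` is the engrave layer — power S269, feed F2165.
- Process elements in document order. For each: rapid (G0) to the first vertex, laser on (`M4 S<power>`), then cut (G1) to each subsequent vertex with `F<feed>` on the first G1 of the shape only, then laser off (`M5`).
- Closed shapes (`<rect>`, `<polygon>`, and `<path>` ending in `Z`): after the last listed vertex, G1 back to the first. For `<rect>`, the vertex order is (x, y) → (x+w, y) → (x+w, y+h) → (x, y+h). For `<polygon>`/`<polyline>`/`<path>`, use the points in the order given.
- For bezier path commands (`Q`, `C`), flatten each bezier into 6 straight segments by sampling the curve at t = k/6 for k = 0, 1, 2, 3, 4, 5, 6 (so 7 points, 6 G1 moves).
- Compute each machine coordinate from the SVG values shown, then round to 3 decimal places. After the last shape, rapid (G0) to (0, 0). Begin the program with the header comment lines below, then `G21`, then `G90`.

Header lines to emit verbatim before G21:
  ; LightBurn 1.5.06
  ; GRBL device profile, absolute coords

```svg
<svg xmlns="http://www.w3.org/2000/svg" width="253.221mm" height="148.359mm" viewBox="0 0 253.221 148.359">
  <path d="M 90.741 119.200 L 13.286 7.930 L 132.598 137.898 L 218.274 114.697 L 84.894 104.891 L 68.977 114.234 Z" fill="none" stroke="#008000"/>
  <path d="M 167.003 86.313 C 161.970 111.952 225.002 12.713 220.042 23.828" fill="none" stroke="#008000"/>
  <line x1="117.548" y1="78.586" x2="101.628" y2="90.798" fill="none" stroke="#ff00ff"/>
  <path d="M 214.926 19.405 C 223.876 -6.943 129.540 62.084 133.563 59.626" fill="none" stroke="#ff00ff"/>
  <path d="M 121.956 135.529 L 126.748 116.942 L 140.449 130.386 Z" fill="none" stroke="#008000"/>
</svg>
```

; LightBurn 1.5.06
; GRBL device profile, absolute coords
G21
G90
G0 X90.741 Y29.159
M4 S823
G1 X13.286 Y140.429 F1035
G1 X132.598 Y10.461
G1 X218.274 Y33.662
G1 X84.894 Y43.468
G1 X68.977 Y34.125
G1 X90.741 Y29.159
M5
G0 X167.003 Y62.046
M4 S823
G1 X169.529 Y58.544 F1035
G1 X179.619 Y69.321
G1 X193.495 Y87.842
G1 X207.377 Y107.574
G1 X217.486 Y121.981
G1 X220.042 Y124.531
M5
G0 X117.548 Y69.773
M4 S269
G1 X101.628 Y57.561 F2165
M5
G0 X214.926 Y128.954
M4 S269
G1 X211.727 Y134.953 F2165
G1 X196.916 Y129.690
G1 X176.092 Y117.802
G1 X154.858 Y103.923
G1 X138.815 Y92.689
G1 X133.563 Y88.733
M5
G0 X121.956 Y12.830
M4 S823
G1 X126.748 Y31.417 F1035
G1 X140.449 Y17.973
G1 X121.956 Y12.830
M5
G0 X0.000 Y0.000

1 u = 1 mm; y_m = 148.359 − y.

[1] `<path>` closed polygon, #008000→cut S823 F1035: (90.741,29.159) → (13.286,140.429) → (132.598,10.461) → (218.274,33.662) → (84.894,43.468) → (68.977,34.125) → (90.741,29.159) (closed)

[2] `<path>` cubic bezier, #008000→cut S823 F1035: (167.003,62.046) → (169.529,58.544) → (179.619,69.321) → (193.495,87.842) → (207.377,107.574) → (217.486,121.981) → (220.042,124.531)

[3] `<line>` line segment, #ff00ff→engrave S269 F2165: (117.548,69.773) → (101.628,57.561)

[4] `<path>` cubic bezier, #ff00ff→engrave S269 F2165: (214.926,128.954) → (211.727,134.953) → (196.916,129.690) → (176.092,117.802) → (154.858,103.923) → (138.815,92.689) → (133.563,88.733)

[5] `<path>` regular polygon, #008000→cut S823 F1035: (121.956,12.830) → (126.748,31.417) → (140.449,17.973) → (121.956,12.830) (closed)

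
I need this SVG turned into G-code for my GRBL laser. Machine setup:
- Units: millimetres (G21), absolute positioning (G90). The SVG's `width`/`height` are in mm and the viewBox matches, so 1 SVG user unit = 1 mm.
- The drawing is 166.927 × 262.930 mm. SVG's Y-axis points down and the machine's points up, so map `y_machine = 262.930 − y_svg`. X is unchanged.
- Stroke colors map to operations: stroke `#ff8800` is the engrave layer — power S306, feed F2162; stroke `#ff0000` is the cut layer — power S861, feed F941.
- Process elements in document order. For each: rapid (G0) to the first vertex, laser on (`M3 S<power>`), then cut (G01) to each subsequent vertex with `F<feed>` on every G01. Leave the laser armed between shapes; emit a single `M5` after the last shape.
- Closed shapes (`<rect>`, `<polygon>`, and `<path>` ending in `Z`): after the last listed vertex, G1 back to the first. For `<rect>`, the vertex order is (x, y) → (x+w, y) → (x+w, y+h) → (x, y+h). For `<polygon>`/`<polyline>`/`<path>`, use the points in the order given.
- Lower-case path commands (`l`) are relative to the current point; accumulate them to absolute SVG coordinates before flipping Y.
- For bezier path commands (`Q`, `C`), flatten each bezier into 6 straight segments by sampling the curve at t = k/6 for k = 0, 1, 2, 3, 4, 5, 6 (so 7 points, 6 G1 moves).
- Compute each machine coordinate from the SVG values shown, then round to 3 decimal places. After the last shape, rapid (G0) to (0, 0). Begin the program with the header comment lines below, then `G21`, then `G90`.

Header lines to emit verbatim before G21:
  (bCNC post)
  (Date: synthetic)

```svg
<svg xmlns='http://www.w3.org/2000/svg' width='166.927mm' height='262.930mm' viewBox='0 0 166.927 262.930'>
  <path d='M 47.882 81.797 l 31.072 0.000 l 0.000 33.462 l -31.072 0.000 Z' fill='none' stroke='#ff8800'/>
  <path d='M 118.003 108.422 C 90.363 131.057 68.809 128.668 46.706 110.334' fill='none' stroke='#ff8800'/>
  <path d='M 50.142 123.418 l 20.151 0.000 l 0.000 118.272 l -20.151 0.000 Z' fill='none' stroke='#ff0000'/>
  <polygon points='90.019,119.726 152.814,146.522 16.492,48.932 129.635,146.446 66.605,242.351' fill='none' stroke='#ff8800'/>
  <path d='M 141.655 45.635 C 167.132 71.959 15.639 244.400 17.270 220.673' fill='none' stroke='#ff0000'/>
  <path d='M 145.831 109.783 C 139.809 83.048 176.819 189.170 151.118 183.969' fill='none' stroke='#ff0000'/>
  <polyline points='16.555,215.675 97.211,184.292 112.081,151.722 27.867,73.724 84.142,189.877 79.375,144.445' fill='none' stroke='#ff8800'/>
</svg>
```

(bCNC post)
(Date: synthetic)
G21
G90
G0 X47.882 Y181.133
M3 S306
G01 X78.954 Y181.133 F2162
G01 X78.954 Y147.671 F2162
G01 X47.882 Y147.671 F2162
G01 X47.882 Y181.133 F2162
G0 X118.003 Y154.508
M3 S306
G01 X104.659 Y145.234 F2162
G01 X92.146 Y139.878 F2162
G01 X80.278 Y138.189 F2162
G01 X68.872 Y139.913 F2162
G01 X57.742 Y144.800 F2162
G01 X46.706 Y152.596 F2162
G0 X50.142 Y139.512
M3 S861
G01 X70.293 Y139.512 F941
G01 X70.293 Y21.240 F941
G01 X50.142 Y21.240 F941
G01 X50.142 Y139.512 F941
G0 X90.019 Y143.204
M3 S306
G01 X152.814 Y116.408 F2162
G01 X16.492 Y213.998 F2162
G01 X129.635 Y116.484 F2162
G01 X66.605 Y20.579 F2162
G01 X90.019 Y143.204 F2162
G0 X141.655 Y217.295
M3 S861
G01 X141.174 Y193.541 F941
G01 X120.368 Y154.943 F941
G01 X88.405 Y111.007 F941
G01 X54.455 Y71.242 F941
G01 X27.687 Y45.156 F941
G01 X17.270 Y42.257 F941
G0 X145.831 Y153.147
M3 S861
G01 X145.916 Y156.574 F941
G01 X150.237 Y144.640 F941
G01 X155.854 Y124.129 F941
G01 X159.832 Y101.824 F941
G01 X159.232 Y84.507 F941
G01 X151.118 Y78.961 F941
G0 X16.555 Y47.255
M3 S306
G01 X97.211 Y78.638 F2162
G01 X112.081 Y111.208 F2162
G01 X27.867 Y189.206 F2162
G01 X84.142 Y73.053 F2162
G01 X79.375 Y118.485 F2162
M5
G0 X0.000 Y0.000

1 u = 1 mm; y_m = 262.930 − y.

[1] `<path>` rectangle, #ff8800→engrave S306 F2162: (47.882,181.133) → (78.954,181.133) → (78.954,147.671) → (47.882,147.671) → (47.882,181.133) (closed)

[2] `<path>` cubic bezier, #ff8800→engrave S306 F2162: (118.003,154.508) → (104.659,145.234) → (92.146,139.878) → (80.278,138.189) → (68.872,139.913) → (57.742,144.800) → (46.706,152.596)

[3] `<path>` rectangle, #ff0000→cut S861 F941: (50.142,139.512) → (70.293,139.512) → (70.293,21.240) → (50.142,21.240) → (50.142,139.512) (closed)

[4] `<polygon>` closed polygon, #ff8800→engrave S306 F2162: (90.019,143.204) → (152.814,116.408) → (16.492,213.998) → (129.635,116.484) → (66.605,20.579) → (90.019,143.204) (closed)

[5] `<path>` cubic bezier, #ff0000→cut S861 F941: (141.655,217.295) → (141.174,193.541) → (120.368,154.943) → (88.405,111.007) → (54.455,71.242) → (27.687,45.156) → (17.270,42.257)

[6] `<path>` cubic bezier, #ff0000→cut S861 F941: (145.831,153.147) → (145.916,156.574) → (150.237,144.640) → (155.854,124.129) → (159.832,101.824) → (159.232,84.507) → (151.118,78.961)

[7] `<polyline>` open polyline, #ff8800→engrave S306 F2162: (16.555,47.255) → (97.211,78.638) → (112.081,111.208) → (27.867,189.206) → (84.142,73.053) → (79.375,118.485)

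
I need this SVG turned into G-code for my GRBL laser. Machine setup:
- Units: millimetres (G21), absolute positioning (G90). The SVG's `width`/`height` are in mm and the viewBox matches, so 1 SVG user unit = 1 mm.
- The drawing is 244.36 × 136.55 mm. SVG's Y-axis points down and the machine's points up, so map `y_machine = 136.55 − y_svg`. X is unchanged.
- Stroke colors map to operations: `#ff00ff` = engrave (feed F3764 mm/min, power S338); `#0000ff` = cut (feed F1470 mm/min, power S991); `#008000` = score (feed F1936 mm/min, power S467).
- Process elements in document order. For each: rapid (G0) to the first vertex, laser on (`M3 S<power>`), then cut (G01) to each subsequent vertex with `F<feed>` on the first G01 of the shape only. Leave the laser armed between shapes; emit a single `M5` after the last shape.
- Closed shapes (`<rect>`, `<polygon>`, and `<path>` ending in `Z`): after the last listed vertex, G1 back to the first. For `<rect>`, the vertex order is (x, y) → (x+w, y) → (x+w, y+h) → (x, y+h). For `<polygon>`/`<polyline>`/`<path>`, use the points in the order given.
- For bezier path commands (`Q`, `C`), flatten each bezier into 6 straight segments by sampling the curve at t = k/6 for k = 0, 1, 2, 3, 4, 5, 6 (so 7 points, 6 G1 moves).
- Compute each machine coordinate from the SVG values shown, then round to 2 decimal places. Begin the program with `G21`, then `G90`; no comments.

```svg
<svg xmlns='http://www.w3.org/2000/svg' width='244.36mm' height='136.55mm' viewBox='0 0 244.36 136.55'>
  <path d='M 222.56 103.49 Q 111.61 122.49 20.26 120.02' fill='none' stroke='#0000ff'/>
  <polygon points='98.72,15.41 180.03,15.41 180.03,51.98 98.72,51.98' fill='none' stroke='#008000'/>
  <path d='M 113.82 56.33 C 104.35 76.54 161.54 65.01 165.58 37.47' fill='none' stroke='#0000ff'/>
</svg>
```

G21
G90
G0 X222.56 Y33.06
M3 S991
G01 X186.12 Y27.32 F1470
G01 X150.77 Y22.78
G01 X116.51 Y19.43
G01 X83.34 Y17.27
G01 X51.25 Y16.30
G01 X20.26 Y16.53
G0 X98.72 Y121.14
M3 S467
G01 X180.03 Y121.14 F1936
G01 X180.03 Y84.57
G01 X98.72 Y84.57
G01 X98.72 Y121.14
G0 X113.82 Y80.22
M3 S991
G01 X114.09 Y72.69 F1470
G01 X122.13 Y70.01
G01 X134.63 Y71.74
G01 X148.26 Y77.46
G01 X159.69 Y86.72
G01 X165.58 Y99.08
M5

Since the viewBox matches the mm dimensions, user units are millimetres directly. The only transform is the Y-flip y_m = 136.55 − y_svg.

Shape 1 is a quadratic bezier drawn with `<path>`. Its stroke #0000ff means cut at S991, F1470. After flipping Y the toolpath is (222.56,33.06) → (186.12,27.32) → (150.77,22.78) → (116.51,19.43) → (83.34,17.27) → (51.25,16.30) → (20.26,16.53).

Shape 2 is a rectangle drawn with `<polygon>`. Its stroke #008000 means score at S467, F1936. After flipping Y the toolpath is (98.72,121.14) → (180.03,121.14) → (180.03,84.57) → (98.72,84.57) → (98.72,121.14), returning to the start.

Shape 3 is a cubic bezier drawn with `<path>`. Its stroke #0000ff means cut at S991, F1470. After flipping Y the toolpath is (113.82,80.22) → (114.09,72.69) → (122.13,70.01) → (134.63,71.74) → (148.26,77.46) → (159.69,86.72) → (165.58,99.08).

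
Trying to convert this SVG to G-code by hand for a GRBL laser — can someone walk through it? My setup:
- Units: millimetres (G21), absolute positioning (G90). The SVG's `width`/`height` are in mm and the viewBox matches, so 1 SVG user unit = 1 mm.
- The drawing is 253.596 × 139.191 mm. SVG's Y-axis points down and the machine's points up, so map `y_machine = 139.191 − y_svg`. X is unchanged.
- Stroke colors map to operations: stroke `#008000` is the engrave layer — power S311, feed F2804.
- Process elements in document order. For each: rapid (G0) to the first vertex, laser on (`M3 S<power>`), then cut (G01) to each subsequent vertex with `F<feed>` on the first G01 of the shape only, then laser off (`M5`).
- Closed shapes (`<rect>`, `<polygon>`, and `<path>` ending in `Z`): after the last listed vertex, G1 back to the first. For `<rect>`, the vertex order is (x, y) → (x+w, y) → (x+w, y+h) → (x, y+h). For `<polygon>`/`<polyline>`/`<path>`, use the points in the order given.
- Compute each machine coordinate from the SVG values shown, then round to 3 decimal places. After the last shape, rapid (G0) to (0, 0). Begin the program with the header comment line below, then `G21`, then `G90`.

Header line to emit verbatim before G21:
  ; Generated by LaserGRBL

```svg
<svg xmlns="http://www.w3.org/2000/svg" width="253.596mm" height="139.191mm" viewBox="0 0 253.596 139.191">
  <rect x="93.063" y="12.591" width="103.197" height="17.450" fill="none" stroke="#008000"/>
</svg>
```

1 u = 1 mm; y_m = 139.191 − y.

[1] `<rect>` rectangle, #008000→engrave S311 F2804: (93.063,126.600) → (196.260,126.600) → (196.260,109.150) → (93.063,109.150) → (93.063,126.600) (closed)

; Generated by LaserGRBL
G21
G90
G0 X93.063 Y126.600
M3 S311
G01 X196.260 Y126.600 F2804
G01 X196.260 Y109.150
G01 X93.063 Y109.150
G01 X93.063 Y126.600
M5
G0 X0.000 Y0.000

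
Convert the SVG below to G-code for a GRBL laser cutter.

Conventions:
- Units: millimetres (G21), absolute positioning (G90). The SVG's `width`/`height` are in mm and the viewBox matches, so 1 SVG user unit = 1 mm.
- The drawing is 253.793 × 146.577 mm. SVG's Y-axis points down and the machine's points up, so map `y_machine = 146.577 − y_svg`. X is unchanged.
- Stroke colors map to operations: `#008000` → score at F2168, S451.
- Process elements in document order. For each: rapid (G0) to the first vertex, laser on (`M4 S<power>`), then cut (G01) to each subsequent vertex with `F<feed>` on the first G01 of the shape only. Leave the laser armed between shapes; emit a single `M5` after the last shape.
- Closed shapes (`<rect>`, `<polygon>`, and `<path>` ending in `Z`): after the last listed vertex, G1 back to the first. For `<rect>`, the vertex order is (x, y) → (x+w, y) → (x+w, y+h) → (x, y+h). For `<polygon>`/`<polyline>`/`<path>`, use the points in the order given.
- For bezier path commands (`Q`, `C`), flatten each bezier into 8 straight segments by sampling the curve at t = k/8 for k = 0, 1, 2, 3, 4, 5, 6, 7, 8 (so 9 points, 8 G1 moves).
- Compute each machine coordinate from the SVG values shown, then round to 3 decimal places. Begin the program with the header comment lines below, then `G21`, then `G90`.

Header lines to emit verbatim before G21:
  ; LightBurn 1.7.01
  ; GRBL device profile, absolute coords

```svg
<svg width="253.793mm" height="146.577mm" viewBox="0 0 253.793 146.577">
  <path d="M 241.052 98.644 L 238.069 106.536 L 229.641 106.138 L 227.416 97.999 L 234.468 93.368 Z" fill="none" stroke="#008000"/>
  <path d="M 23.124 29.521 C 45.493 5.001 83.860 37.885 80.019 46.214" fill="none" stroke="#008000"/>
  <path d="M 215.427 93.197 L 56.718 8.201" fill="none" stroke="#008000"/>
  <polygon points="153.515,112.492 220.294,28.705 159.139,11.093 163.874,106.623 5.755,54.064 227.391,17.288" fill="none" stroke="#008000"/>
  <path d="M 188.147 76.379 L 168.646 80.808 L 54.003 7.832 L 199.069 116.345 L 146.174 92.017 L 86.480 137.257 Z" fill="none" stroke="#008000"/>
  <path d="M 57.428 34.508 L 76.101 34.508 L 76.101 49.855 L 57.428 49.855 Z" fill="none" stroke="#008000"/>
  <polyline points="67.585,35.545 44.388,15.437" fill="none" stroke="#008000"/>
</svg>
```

; LightBurn 1.7.01
; GRBL device profile, absolute coords
G21
G90
G0 X241.052 Y47.933
M4 S451
G01 X238.069 Y40.041 F2168
G01 X229.641 Y40.439
G01 X227.416 Y48.578
G01 X234.468 Y53.209
G01 X241.052 Y47.933
G0 X23.124 Y117.056
M4 S451
G01 X32.149 Y123.720 F2168
G01 X41.991 Y125.963
G01 X51.969 Y124.746
G01 X61.400 Y121.028
G01 X69.603 Y115.770
G01 X75.895 Y109.933
G01 X79.595 Y104.477
G01 X80.019 Y100.363
G0 X215.427 Y53.380
M4 S451
G01 X56.718 Y138.376 F2168
G0 X153.515 Y34.085
M4 S451
G01 X220.294 Y117.872 F2168
G01 X159.139 Y135.484
G01 X163.874 Y39.954
G01 X5.755 Y92.513
G01 X227.391 Y129.289
G01 X153.515 Y34.085
G0 X188.147 Y70.198
M4 S451
G01 X168.646 Y65.769 F2168
G01 X54.003 Y138.745
G01 X199.069 Y30.232
G01 X146.174 Y54.560
G01 X86.480 Y9.320
G01 X188.147 Y70.198
G0 X57.428 Y112.069
M4 S451
G01 X76.101 Y112.069 F2168
G01 X76.101 Y96.722
G01 X57.428 Y96.722
G01 X57.428 Y112.069
G0 X67.585 Y111.032
M4 S451
G01 X44.388 Y131.140 F2168
M5

viewBox `0 0 253.793 146.577` with mm width/height → 1 unit = 1 mm. Flip: y_m = 146.577 − y_svg.

**Shape 1** — `<path>` regular polygon, stroke `#008000` → score (S451, F2168). Machine vertices: (241.052,47.933) → (238.069,40.041) → (229.641,40.439) → (227.416,48.578) → (234.468,53.209) → (241.052,47.933). Closed: final G1 returns to the first vertex.

**Shape 2** — `<path>` cubic bezier, stroke `#008000` → score (S451, F2168). Control points (SVG): P0=(23.124,29.521), P1=(45.493,5.001), P2=(83.860,37.885), P3=(80.019,46.214); sampled at t=k/8. Machine vertices: (23.124,117.056) → (32.149,123.720) → (41.991,125.963) → (51.969,124.746) → (61.400,121.028) → (69.603,115.770) → (75.895,109.933) → (79.595,104.477) → (80.019,100.363). Open path.

**Shape 3** — `<path>` line segment, stroke `#008000` → score (S451, F2168). Machine vertices: (215.427,53.380) → (56.718,138.376). Open path.

**Shape 4** — `<polygon>` closed polygon, stroke `#008000` → score (S451, F2168). Machine vertices: (153.515,34.085) → (220.294,117.872) → (159.139,135.484) → (163.874,39.954) → (5.755,92.513) → (227.391,129.289) → (153.515,34.085). Closed: final G1 returns to the first vertex.

**Shape 5** — `<path>` closed polygon, stroke `#008000` → score (S451, F2168). Machine vertices: (188.147,70.198) → (168.646,65.769) → (54.003,138.745) → (199.069,30.232) → (146.174,54.560) → (86.480,9.320) → (188.147,70.198). Closed: final G1 returns to the first vertex.

**Shape 6** — `<path>` rectangle, stroke `#008000` → score (S451, F2168). Machine vertices: (57.428,112.069) → (76.101,112.069) → (76.101,96.722) → (57.428,96.722) → (57.428,112.069). Closed: final G1 returns to the first vertex.

**Shape 7** — `<polyline>` line segment, stroke `#008000` → score (S451, F2168). Machine vertices: (67.585,111.032) → (44.388,131.140). Open path.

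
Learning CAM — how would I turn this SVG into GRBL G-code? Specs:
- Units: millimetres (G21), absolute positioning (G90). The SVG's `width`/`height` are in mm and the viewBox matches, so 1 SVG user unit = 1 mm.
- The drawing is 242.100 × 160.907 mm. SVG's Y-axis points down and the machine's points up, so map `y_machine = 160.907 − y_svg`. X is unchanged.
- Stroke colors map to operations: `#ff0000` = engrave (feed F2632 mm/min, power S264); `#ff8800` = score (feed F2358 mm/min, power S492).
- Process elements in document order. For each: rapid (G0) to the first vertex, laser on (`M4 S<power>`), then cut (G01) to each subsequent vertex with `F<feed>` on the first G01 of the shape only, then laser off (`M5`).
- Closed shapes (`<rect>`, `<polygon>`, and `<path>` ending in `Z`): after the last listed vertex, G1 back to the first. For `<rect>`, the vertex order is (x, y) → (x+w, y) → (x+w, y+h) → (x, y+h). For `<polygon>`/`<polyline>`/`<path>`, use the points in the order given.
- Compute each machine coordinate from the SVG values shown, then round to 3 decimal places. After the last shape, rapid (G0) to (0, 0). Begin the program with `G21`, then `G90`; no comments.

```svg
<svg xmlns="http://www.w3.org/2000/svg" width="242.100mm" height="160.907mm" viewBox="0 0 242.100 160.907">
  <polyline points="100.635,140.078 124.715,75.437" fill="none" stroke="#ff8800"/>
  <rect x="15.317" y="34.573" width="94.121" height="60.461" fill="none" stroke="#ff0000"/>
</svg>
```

G21
G90
G0 X100.635 Y20.829
M4 S492
G01 X124.715 Y85.470 F2358
M5
G0 X15.317 Y126.334
M4 S264
G01 X109.438 Y126.334 F2632
G01 X109.438 Y65.873
G01 X15.317 Y65.873
G01 X15.317 Y126.334
M5
G0 X0.000 Y0.000

Since the viewBox matches the mm dimensions, user units are millimetres directly. The only transform is the Y-flip y_m = 160.907 − y_svg.

Shape 1 is a line segment drawn with `<polyline>`. Its stroke #ff8800 means score at S492, F2358. After flipping Y the toolpath is (100.635,20.829) → (124.715,85.470).

Shape 2 is a rectangle drawn with `<rect>`. Its stroke #ff0000 means engrave at S264, F2632. After flipping Y the toolpath is (15.317,126.334) → (109.438,126.334) → (109.438,65.873) → (15.317,65.873) → (15.317,126.334), returning to the start.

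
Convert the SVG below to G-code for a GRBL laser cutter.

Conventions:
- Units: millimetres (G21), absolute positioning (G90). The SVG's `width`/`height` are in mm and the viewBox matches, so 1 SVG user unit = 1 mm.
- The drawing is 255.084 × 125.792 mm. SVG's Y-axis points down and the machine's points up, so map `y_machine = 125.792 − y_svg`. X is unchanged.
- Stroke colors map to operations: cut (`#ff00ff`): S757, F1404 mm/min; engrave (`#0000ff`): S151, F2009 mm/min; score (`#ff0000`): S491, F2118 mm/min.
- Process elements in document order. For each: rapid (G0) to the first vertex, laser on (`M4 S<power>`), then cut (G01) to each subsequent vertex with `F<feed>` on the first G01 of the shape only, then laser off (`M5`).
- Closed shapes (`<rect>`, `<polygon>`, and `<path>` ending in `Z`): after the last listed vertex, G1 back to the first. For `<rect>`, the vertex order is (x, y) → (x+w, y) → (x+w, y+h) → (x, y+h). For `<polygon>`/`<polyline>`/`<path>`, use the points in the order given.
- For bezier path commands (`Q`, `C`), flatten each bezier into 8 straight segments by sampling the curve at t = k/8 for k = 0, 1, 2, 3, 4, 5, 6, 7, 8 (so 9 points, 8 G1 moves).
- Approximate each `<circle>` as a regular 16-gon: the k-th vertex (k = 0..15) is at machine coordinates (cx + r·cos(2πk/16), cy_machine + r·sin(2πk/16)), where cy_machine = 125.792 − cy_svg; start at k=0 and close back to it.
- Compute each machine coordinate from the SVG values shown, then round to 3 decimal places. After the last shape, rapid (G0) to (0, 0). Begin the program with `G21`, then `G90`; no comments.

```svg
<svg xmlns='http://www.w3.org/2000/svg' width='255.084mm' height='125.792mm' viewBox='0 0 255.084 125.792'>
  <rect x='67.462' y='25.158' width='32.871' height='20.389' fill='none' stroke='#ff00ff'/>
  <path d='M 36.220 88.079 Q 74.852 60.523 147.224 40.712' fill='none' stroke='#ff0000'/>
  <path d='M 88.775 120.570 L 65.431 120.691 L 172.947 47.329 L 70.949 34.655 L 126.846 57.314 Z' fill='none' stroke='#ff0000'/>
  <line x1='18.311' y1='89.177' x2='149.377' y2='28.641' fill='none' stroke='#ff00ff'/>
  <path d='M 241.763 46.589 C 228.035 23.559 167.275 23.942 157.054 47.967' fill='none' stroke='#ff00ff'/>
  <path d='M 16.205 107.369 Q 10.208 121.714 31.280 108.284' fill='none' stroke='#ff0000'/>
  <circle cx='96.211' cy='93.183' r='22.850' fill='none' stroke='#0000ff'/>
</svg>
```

G21
G90
G0 X67.462 Y100.634
M4 S757
G01 X100.333 Y100.634 F1404
G01 X100.333 Y80.245
G01 X67.462 Y80.245
G01 X67.462 Y100.634
M5
G0 X36.220 Y37.713
M4 S491
G01 X46.405 Y44.481 F2118
G01 X57.645 Y51.007
G01 X69.939 Y57.291
G01 X83.287 Y63.333
G01 X97.690 Y69.133
G01 X113.147 Y74.690
G01 X129.658 Y80.006
G01 X147.224 Y85.080
M5
G0 X88.775 Y5.222
M4 S491
G01 X65.431 Y5.101 F2118
G01 X172.947 Y78.463
G01 X70.949 Y91.137
G01 X126.846 Y68.478
G01 X88.775 Y5.222
M5
G0 X18.311 Y36.615
M4 S757
G01 X149.377 Y97.151 F1404
M5
G0 X241.763 Y79.203
M4 S757
G01 X234.601 Y86.741 F1404
G01 X224.173 Y92.082
G01 X211.623 Y95.222
G01 X198.093 Y96.160
G01 X184.728 Y94.891
G01 X172.671 Y91.414
G01 X163.065 Y85.727
G01 X157.054 Y77.825
M5
G0 X16.205 Y18.423
M4 S491
G01 X15.129 Y15.271 F2118
G01 X14.898 Y12.986
G01 X15.514 Y11.570
G01 X16.975 Y11.022
G01 X19.283 Y11.341
G01 X22.436 Y12.529
G01 X26.435 Y14.584
G01 X31.280 Y17.508
M5
G0 X119.061 Y32.609
M4 S151
G01 X117.322 Y41.353 F2009
G01 X112.368 Y48.766
G01 X104.955 Y53.720
G01 X96.211 Y55.459
G01 X87.467 Y53.720
G01 X80.054 Y48.766
G01 X75.100 Y41.353
G01 X73.361 Y32.609
G01 X75.100 Y23.865
G01 X80.054 Y16.452
G01 X87.467 Y11.498
G01 X96.211 Y9.759
G01 X104.955 Y11.498
G01 X112.368 Y16.452
G01 X117.322 Y23.865
G01 X119.061 Y32.609
M5
G0 X0.000 Y0.000

Since the viewBox matches the mm dimensions, user units are millimetres directly. The only transform is the Y-flip y_m = 125.792 − y_svg.

Shape 1 is a rectangle drawn with `<rect>`. Its stroke #ff00ff means cut at S757, F1404. After flipping Y the toolpath is (67.462,100.634) → (100.333,100.634) → (100.333,80.245) → (67.462,80.245) → (67.462,100.634), returning to the start.

Shape 2 is a quadratic bezier drawn with `<path>`. Its stroke #ff0000 means score at S491, F2118. After flipping Y the toolpath is (36.220,37.713) → (46.405,44.481) → (57.645,51.007) → (69.939,57.291) → (83.287,63.333) → (97.690,69.133) → (113.147,74.690) → (129.658,80.006) → (147.224,85.080).

Shape 3 is a closed polygon drawn with `<path>`. Its stroke #ff0000 means score at S491, F2118. After flipping Y the toolpath is (88.775,5.222) → (65.431,5.101) → (172.947,78.463) → (70.949,91.137) → (126.846,68.478) → (88.775,5.222), returning to the start.

Shape 4 is a line segment drawn with `<line>`. Its stroke #ff00ff means cut at S757, F1404. After flipping Y the toolpath is (18.311,36.615) → (149.377,97.151).

Shape 5 is a cubic bezier drawn with `<path>`. Its stroke #ff00ff means cut at S757, F1404. After flipping Y the toolpath is (241.763,79.203) → (234.601,86.741) → (224.173,92.082) → (211.623,95.222) → (198.093,96.160) → (184.728,94.891) → (172.671,91.414) → (163.065,85.727) → (157.054,77.825).

Shape 6 is a quadratic bezier drawn with `<path>`. Its stroke #ff0000 means score at S491, F2118. After flipping Y the toolpath is (16.205,18.423) → (15.129,15.271) → (14.898,12.986) → (15.514,11.570) → (16.975,11.022) → (19.283,11.341) → (22.436,12.529) → (26.435,14.584) → (31.280,17.508).

Shape 7 is a circle drawn with `<circle>`. Its stroke #0000ff means engrave at S151, F2009. After flipping Y the toolpath is (119.061,32.609) → (117.322,41.353) → (112.368,48.766) → (104.955,53.720) → (96.211,55.459) → (87.467,53.720) → (80.054,48.766) → (75.100,41.353) → (73.361,32.609) → (75.100,23.865) → (80.054,16.452) → (87.467,11.498) → (96.211,9.759) → (104.955,11.498) → (112.368,16.452) → (117.322,23.865) → (119.061,32.609), returning to the start.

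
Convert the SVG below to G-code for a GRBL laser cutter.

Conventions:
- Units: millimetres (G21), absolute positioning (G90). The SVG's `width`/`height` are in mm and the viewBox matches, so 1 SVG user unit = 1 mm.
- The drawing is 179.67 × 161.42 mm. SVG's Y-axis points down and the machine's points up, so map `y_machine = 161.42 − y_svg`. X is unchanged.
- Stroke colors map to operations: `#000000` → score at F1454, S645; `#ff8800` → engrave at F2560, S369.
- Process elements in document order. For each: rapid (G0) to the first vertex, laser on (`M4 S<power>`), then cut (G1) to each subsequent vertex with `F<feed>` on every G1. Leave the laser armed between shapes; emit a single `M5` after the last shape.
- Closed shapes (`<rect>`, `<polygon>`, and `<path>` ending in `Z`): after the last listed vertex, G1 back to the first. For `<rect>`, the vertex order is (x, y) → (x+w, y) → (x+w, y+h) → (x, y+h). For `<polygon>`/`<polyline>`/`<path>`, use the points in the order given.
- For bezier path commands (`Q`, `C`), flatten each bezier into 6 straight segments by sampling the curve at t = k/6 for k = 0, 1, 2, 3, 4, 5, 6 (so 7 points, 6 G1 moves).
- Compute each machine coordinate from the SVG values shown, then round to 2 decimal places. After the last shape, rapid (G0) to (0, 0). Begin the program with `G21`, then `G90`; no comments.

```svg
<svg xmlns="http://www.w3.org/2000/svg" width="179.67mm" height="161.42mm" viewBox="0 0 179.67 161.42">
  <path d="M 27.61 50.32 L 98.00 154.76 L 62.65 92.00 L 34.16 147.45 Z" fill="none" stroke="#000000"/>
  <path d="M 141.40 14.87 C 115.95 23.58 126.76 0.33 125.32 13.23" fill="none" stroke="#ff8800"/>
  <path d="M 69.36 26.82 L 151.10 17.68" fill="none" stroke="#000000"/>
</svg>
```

Since the viewBox matches the mm dimensions, user units are millimetres directly. The only transform is the Y-flip y_m = 161.42 − y_svg.

Shape 1 is a closed polygon drawn with `<path>`. Its stroke #000000 means score at S645, F1454. After flipping Y the toolpath is (27.61,111.10) → (98.00,6.66) → (62.65,69.42) → (34.16,13.97) → (27.61,111.10), returning to the start.

Shape 2 is a cubic bezier drawn with `<path>`. Its stroke #ff8800 means engrave at S369, F2560. After flipping Y the toolpath is (141.40,146.55) → (131.47,144.54) → (126.24,145.97) → (124.36,148.94) → (124.47,151.56) → (125.24,151.94) → (125.32,148.19).

Shape 3 is a line segment drawn with `<path>`. Its stroke #000000 means score at S645, F1454. After flipping Y the toolpath is (69.36,134.60) → (151.10,143.74).

G21
G90
G0 X27.61 Y111.10
M4 S645
G1 X98.00 Y6.66 F1454
G1 X62.65 Y69.42 F1454
G1 X34.16 Y13.97 F1454
G1 X27.61 Y111.10 F1454
G0 X141.40 Y146.55
M4 S369
G1 X131.47 Y144.54 F2560
G1 X126.24 Y145.97 F2560
G1 X124.36 Y148.94 F2560
G1 X124.47 Y151.56 F2560
G1 X125.24 Y151.94 F2560
G1 X125.32 Y148.19 F2560
G0 X69.36 Y134.60
M4 S645
G1 X151.10 Y143.74 F1454
M5
G0 X0.00 Y0.00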